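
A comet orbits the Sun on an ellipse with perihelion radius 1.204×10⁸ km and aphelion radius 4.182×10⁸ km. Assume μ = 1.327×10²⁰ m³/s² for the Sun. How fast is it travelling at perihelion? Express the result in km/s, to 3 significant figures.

v ≈ 41.4 km/s

Semi-major axis a = (r_p + r_a)/2 = 2.6930×10⁸ km = 2.693×10¹¹ m.
Vis-viva: v² = μ(2/r − 1/a) = 1.327×10²⁰ × (1.661×10⁻¹¹ − 3.713×10⁻¹²) = 1.712×10⁹ m²/s².
v = 41370 m/s = 41.37 km/s.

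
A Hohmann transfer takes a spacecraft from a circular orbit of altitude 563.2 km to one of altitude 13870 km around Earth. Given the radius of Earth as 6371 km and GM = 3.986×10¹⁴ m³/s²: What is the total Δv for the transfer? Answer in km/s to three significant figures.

Δv_total ≈ 2.94 km/s

r₁ = 6371 + 563.2 = 6934.2 km = 6.9342×10⁶ m.
r₂ = 6371 + 13870 = 20241 km = 2.0241×10⁷ m.
Transfer ellipse a_t = (r₁ + r₂)/2 = 1.359×10⁷ m.
At r₁: circular v_c1 = √(μ/r₁) = 7582 m/s; transfer-perigee v_p = √[μ(2/r₁ − 1/a_t)] = 9254 m/s.
Δv₁ = v_p − v_c1 = 1672 m/s.
At r₂: circular v_c2 = √(μ/r₂) = 4438 m/s; transfer-apogee v_a = √[μ(2/r₂ − 1/a_t)] = 3170 m/s.
Δv₂ = v_c2 − v_a = 1267 m/s.
Total Δv = Δv₁ + Δv₂ = 2939 m/s = 2.939 km/s.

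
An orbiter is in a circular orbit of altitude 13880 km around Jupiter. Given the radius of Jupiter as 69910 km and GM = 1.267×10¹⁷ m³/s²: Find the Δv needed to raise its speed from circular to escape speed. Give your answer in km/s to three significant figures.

Δv ≈ 16.1 km/s

r = 69910 + 13880 = 83790 km = 8.3790×10⁷ m.
Circular speed v_c = √(μ/r) = 38890 m/s.
Escape speed v_esc = √(2μ/r) = √2 × v_c = 54990 m/s.
Δv = v_esc − v_c = 16110 m/s = 16.11 km/s.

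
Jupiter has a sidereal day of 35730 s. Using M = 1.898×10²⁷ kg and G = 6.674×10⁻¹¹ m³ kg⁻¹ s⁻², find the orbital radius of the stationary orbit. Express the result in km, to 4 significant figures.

r_sync ≈ 1.600×10⁵ km

μ = GM = 6.674×10⁻¹¹ × 1.898×10²⁷ = 1.267×10¹⁷ m³/s².
A synchronous orbit has period T, so by Kepler's third law a = (μT²/4π²)^(1/3).
μT²/4π² = 1.267×10¹⁷ × (3.573×10⁴)² / 39.48 = 4.096×10²⁴ m³.
a = 1.600×10⁸ m = 1.6000×10⁵ km.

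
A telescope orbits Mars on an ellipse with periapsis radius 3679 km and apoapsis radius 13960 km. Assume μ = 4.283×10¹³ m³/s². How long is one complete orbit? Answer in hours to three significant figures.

Semi-major axis a = (r_p + r_a)/2 = (3679.0 + 13960)/2 = 8819.5 km = 8.820×10⁶ m.
By Kepler's third law T = 2π√(a³/μ) = 2π × 4.002×10³ = 2.515×10⁴ s.
= 6.985 hours.

T ≈ 6.99 hours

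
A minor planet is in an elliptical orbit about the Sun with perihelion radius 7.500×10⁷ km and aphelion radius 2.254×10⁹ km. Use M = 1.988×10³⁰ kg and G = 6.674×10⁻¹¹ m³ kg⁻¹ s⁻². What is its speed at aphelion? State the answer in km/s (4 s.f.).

μ = GM = 6.674×10⁻¹¹ × 1.988×10³⁰ = 1.327×10²⁰ m³/s².
Semi-major axis a = (r_p + r_a)/2 = 1.1645×10⁹ km = 1.164×10¹² m.
Vis-viva: v² = μ(2/r − 1/a) = 1.327×10²⁰ × (8.873×10⁻¹³ − 8.587×10⁻¹³) = 3.791×10⁶ m²/s².
v = 1947 m/s = 1.947 km/s.

v ≈ 1.947 km/s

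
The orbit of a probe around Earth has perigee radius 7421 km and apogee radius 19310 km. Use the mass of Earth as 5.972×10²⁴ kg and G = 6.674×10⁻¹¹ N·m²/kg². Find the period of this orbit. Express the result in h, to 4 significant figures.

T ≈ 4.272 h

μ = GM = 6.674×10⁻¹¹ × 5.972×10²⁴ = 3.986×10¹⁴ m³/s².
Semi-major axis a = (r_p + r_a)/2 = (7421.0 + 19310)/2 = 13366 km = 1.337×10⁷ m.
By Kepler's third law T = 2π√(a³/μ) = 2π × 2.448×10³ = 1.538×10⁴ s.
= 4.272 h.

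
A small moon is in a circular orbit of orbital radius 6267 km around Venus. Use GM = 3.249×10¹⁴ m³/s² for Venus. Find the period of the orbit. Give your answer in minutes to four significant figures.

T ≈ 91.15 minutes

r = 6267 km = 6.267×10⁶ m.
Kepler's third law: T = 2π√(r³/μ) = 2π√((6.267×10⁶)³ / 3.249×10¹⁴).
r³/μ = 7.576×10⁵ s², so T = 2π × 8.704×10² = 5.469×10³ s.
Converting: 5.469×10³ s ÷ 60.00 = 91.15 minutes.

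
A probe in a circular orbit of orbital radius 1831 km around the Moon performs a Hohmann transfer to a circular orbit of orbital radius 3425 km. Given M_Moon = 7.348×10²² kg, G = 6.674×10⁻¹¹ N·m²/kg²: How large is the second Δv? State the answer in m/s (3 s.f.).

μ = GM = 6.674×10⁻¹¹ × 7.348×10²² = 4.904×10¹² m³/s².
r₁ = 1831 km = 1.831×10⁶ m.
r₂ = 3425 km = 3.425×10⁶ m.
Transfer ellipse a_t = (r₁ + r₂)/2 = 2.628×10⁶ m.
At r₁: circular v_c1 = √(μ/r₁) = 1637 m/s; transfer-perilune v_p = √[μ(2/r₁ − 1/a_t)] = 1868 m/s.
At r₂: circular v_c2 = √(μ/r₂) = 1197 m/s; transfer-apolune v_a = √[μ(2/r₂ − 1/a_t)] = 998.8 m/s.
Δv₂ = v_c2 − v_a = 197.8 m/s.

Δv ≈ 198 m/s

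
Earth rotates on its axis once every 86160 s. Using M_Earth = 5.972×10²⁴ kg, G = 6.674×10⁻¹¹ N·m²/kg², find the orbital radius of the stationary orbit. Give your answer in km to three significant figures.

μ = GM = 6.674×10⁻¹¹ × 5.972×10²⁴ = 3.986×10¹⁴ m³/s².
A synchronous orbit has period T, so by Kepler's third law a = (μT²/4π²)^(1/3).
μT²/4π² = 3.986×10¹⁴ × (8.616×10⁴)² / 39.48 = 7.495×10²² m³.
a = 4.216×10⁷ m = 42162 km.

r_sync ≈ 42200 km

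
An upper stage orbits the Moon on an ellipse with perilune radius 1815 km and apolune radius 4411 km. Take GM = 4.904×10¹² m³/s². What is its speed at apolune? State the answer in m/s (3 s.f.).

v ≈ 805 m/s

Semi-major axis a = (r_p + r_a)/2 = 3113.0 km = 3.113×10⁶ m.
Vis-viva: v² = μ(2/r − 1/a) = 4.904×10¹² × (4.534×10⁻⁷ − 3.212×10⁻⁷) = 6.482×10⁵ m²/s².
v = 805.1 m/s.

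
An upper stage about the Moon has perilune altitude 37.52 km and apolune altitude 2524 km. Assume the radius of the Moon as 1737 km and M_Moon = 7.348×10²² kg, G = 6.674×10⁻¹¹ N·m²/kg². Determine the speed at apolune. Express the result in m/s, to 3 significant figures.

v ≈ 823 m/s

μ = GM = 6.674×10⁻¹¹ × 7.348×10²² = 4.904×10¹² m³/s².
r_p = 1737 + 37.52 = 1774.5 km = 1.7745×10⁶ m.
r_a = 1737 + 2524 = 4261.0 km = 4.2610×10⁶ m.
Semi-major axis a = (r_p + r_a)/2 = 3017.8 km = 3.018×10⁶ m.
Vis-viva: v² = μ(2/r − 1/a) = 4.904×10¹² × (4.694×10⁻⁷ − 3.314×10⁻⁷) = 6.768×10⁵ m²/s².
v = 822.7 m/s.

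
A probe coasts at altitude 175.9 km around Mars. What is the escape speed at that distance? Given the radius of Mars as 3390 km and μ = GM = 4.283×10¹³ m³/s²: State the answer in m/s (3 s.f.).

v_esc ≈ 4900 m/s

r = 3390 + 175.9 = 3565.9 km = 3.5659×10⁶ m.
Escape speed v_esc = √(2μ/r) = √(2 × 4.283×10¹³ / 3.566×10⁶) = √(2.402×10⁷) = 4901 m/s.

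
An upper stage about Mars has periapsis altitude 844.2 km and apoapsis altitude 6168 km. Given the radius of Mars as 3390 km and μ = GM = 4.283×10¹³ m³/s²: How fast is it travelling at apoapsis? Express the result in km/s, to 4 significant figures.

v ≈ 1.659 km/s

r_p = 3390 + 844.2 = 4234.2 km = 4.2342×10⁶ m.
r_a = 3390 + 6168 = 9558.0 km = 9.5580×10⁶ m.
Semi-major axis a = (r_p + r_a)/2 = 6896.1 km = 6.896×10⁶ m.
Vis-viva: v² = μ(2/r − 1/a) = 4.283×10¹³ × (2.092×10⁻⁷ − 1.450×10⁻⁷) = 2.751×10⁶ m²/s².
v = 1659 m/s = 1.659 km/s.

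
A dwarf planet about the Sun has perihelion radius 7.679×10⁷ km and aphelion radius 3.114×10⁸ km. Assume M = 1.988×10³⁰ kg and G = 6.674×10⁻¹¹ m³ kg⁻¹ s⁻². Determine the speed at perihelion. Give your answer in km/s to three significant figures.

μ = GM = 6.674×10⁻¹¹ × 1.988×10³⁰ = 1.327×10²⁰ m³/s².
Semi-major axis a = (r_p + r_a)/2 = 1.9410×10⁸ km = 1.941×10¹¹ m.
Vis-viva: v² = μ(2/r − 1/a) = 1.327×10²⁰ × (2.605×10⁻¹¹ − 5.152×10⁻¹²) = 2.772×10⁹ m²/s².
v = 52650 m/s = 52.65 km/s.

v ≈ 52.7 km/s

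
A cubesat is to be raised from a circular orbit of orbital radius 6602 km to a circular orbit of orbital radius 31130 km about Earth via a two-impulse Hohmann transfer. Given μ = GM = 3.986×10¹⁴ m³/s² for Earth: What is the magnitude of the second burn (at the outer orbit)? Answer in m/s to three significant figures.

r₁ = 6602 km = 6.602×10⁶ m.
r₂ = 31130 km = 3.113×10⁷ m.
Transfer ellipse a_t = (r₁ + r₂)/2 = 1.887×10⁷ m.
At r₁: circular v_c1 = √(μ/r₁) = 7770 m/s; transfer-perigee v_p = √[μ(2/r₁ − 1/a_t)] = 9981 m/s.
At r₂: circular v_c2 = √(μ/r₂) = 3578 m/s; transfer-apogee v_a = √[μ(2/r₂ − 1/a_t)] = 2117 m/s.
Δv₂ = v_c2 − v_a = 1462 m/s.

Δv ≈ 1460 m/s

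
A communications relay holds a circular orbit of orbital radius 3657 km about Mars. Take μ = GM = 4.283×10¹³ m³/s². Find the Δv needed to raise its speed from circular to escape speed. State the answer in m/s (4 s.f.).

r = 3657 km = 3.657×10⁶ m.
Circular speed v_c = √(μ/r) = 3422 m/s.
Escape speed v_esc = √(2μ/r) = √2 × v_c = 4840 m/s.
Δv = v_esc − v_c = 1418 m/s.

Δv ≈ 1418 m/s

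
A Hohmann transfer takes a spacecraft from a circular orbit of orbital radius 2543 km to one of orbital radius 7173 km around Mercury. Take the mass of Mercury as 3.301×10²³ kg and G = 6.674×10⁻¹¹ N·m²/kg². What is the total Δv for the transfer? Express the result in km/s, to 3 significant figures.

μ = GM = 6.674×10⁻¹¹ × 3.301×10²³ = 2.203×10¹³ m³/s².
r₁ = 2543 km = 2.543×10⁶ m.
r₂ = 7173 km = 7.173×10⁶ m.
Transfer ellipse a_t = (r₁ + r₂)/2 = 4.858×10⁶ m.
At r₁: circular v_c1 = √(μ/r₁) = 2943 m/s; transfer-periherm v_p = √[μ(2/r₁ − 1/a_t)] = 3577 m/s.
Δv₁ = v_p − v_c1 = 633.2 m/s.
At r₂: circular v_c2 = √(μ/r₂) = 1753 m/s; transfer-apoherm v_a = √[μ(2/r₂ − 1/a_t)] = 1268 m/s.
Δv₂ = v_c2 − v_a = 484.6 m/s.
Total Δv = Δv₁ + Δv₂ = 1118 m/s = 1.118 km/s.

Δv_total ≈ 1.12 km/s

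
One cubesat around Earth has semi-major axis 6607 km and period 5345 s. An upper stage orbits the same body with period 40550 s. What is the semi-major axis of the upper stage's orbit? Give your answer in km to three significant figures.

Kepler's third law: a³ ∝ T², so a₂ = a₁ (T₂/T₁)^(2/3).
T₂/T₁ = 7.587, (T₂/T₁)^(2/3) = 3.861.
a₂ = 6607 × 3.861 = 25510 km.

a₂ ≈ 25500 km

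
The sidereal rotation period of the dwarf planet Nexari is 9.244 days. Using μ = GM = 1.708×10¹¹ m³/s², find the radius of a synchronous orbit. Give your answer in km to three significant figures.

T = 9.244 days = 7.987×10⁵ s.
A synchronous orbit has period T, so by Kepler's third law a = (μT²/4π²)^(1/3).
μT²/4π² = 1.708×10¹¹ × (7.987×10⁵)² / 39.48 = 2.760×10²¹ m³.
a = 1.403×10⁷ m = 14027 km.

r_sync ≈ 14000 km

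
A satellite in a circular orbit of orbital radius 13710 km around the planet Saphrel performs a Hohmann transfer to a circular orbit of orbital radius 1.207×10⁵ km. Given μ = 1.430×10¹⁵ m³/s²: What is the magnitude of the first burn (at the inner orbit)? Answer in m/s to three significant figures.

Δv ≈ 3470 m/s

r₁ = 13710 km = 1.371×10⁷ m.
r₂ = 1.207×10⁵ km = 1.207×10⁸ m.
Transfer ellipse a_t = (r₁ + r₂)/2 = 6.720×10⁷ m.
At r₁: circular v_c1 = √(μ/r₁) = 10210 m/s; transfer-periapsis v_p = √[μ(2/r₁ − 1/a_t)] = 13690 m/s.
Δv₁ = v_p − v_c1 = 3474 m/s.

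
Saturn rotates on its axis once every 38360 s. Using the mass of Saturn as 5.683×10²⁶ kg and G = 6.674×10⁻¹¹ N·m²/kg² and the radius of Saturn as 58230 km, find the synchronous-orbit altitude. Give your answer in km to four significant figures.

h_sync ≈ 54000 km

μ = GM = 6.674×10⁻¹¹ × 5.683×10²⁶ = 3.793×10¹⁶ m³/s².
A synchronous orbit has period T, so by Kepler's third law a = (μT²/4π²)^(1/3).
μT²/4π² = 3.793×10¹⁶ × (3.836×10⁴)² / 39.48 = 1.414×10²⁴ m³.
a = 1.122×10⁸ m = 1.1223×10⁵ km.
Altitude h = a − R = 1.1223×10⁵ − 58230 = 54003 km.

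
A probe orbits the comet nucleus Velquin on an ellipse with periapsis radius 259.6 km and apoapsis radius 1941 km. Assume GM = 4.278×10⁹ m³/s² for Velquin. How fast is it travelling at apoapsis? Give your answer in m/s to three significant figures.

v ≈ 22.8 m/s

Semi-major axis a = (r_p + r_a)/2 = 1100.3 km = 1.100×10⁶ m.
Vis-viva: v² = μ(2/r − 1/a) = 4.278×10⁹ × (1.030×10⁻⁶ − 9.088×10⁻⁷) = 5.200×10² m²/s².
v = 22.80 m/s.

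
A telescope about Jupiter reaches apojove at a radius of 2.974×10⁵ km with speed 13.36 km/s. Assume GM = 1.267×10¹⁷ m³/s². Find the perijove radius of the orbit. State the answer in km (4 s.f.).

perijove radius ≈ 78810 km

r_a = 2.974×10⁸ m.
Specific energy ε = v²/2 − μ/r = -3.368×10⁸ J/kg, so a = −μ/(2ε) = 1.881×10⁸ m.
The apsides satisfy r_p + r_a = 2a, so the perijove radius is 2a − r_a = 7.881×10⁷ m = 78809 km.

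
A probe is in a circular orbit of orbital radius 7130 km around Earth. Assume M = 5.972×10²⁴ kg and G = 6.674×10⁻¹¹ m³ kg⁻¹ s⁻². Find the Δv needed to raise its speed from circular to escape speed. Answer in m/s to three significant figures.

μ = GM = 6.674×10⁻¹¹ × 5.972×10²⁴ = 3.986×10¹⁴ m³/s².
r = 7130 km = 7.130×10⁶ m.
Circular speed v_c = √(μ/r) = 7477 m/s.
Escape speed v_esc = √(2μ/r) = √2 × v_c = 10570 m/s.
Δv = v_esc − v_c = 3097 m/s.

Δv ≈ 3100 m/s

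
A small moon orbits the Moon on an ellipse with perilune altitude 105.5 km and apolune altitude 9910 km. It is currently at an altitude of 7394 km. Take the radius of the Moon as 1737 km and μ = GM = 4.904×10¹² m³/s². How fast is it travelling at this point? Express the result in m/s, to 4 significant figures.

r_p = 1737 + 105.5 = 1842.5 km = 1.8425×10⁶ m.
r_a = 1737 + 9910 = 11647 km = 1.1647×10⁷ m.
r = 1737 + 7394 = 9131.0 km = 9.131×10⁶ m.
Semi-major axis a = (r_p + r_a)/2 = 6744.8 km = 6.745×10⁶ m.
Vis-viva: v² = μ(2/r − 1/a) = 4.904×10¹² × (2.190×10⁻⁷ − 1.483×10⁻⁷) = 3.471×10⁵ m²/s².
v = 589.1 m/s.

v ≈ 589.1 m/s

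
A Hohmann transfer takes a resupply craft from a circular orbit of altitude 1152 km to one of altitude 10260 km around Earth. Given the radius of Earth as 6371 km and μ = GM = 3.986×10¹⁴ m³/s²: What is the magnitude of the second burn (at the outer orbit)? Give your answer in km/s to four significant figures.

Δv ≈ 1.032 km/s

r₁ = 6371 + 1152 = 7523.0 km = 7.5230×10⁶ m.
r₂ = 6371 + 10260 = 16631 km = 1.6631×10⁷ m.
Transfer ellipse a_t = (r₁ + r₂)/2 = 1.208×10⁷ m.
At r₁: circular v_c1 = √(μ/r₁) = 7279 m/s; transfer-perigee v_p = √[μ(2/r₁ − 1/a_t)] = 8542 m/s.
At r₂: circular v_c2 = √(μ/r₂) = 4896 m/s; transfer-apogee v_a = √[μ(2/r₂ − 1/a_t)] = 3864 m/s.
Δv₂ = v_c2 − v_a = 1032 m/s.
= 1.032 km/s.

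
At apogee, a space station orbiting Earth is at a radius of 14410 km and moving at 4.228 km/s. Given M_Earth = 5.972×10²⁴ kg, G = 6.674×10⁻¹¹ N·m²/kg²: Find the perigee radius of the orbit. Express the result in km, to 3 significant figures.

μ = GM = 6.674×10⁻¹¹ × 5.972×10²⁴ = 3.986×10¹⁴ m³/s².
r_a = 1.441×10⁷ m.
Specific energy ε = v²/2 − μ/r = -1.872×10⁷ J/kg, so a = −μ/(2ε) = 1.064×10⁷ m.
The apsides satisfy r_p + r_a = 2a, so the perigee radius is 2a − r_a = 6.880×10⁶ m = 6879.7 km.

perigee radius ≈ 6880 km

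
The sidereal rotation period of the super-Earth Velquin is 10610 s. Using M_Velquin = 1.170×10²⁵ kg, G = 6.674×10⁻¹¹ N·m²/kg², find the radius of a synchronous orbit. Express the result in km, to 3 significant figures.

r_sync ≈ 13100 km

μ = GM = 6.674×10⁻¹¹ × 1.170×10²⁵ = 7.809×10¹⁴ m³/s².
A synchronous orbit has period T, so by Kepler's third law a = (μT²/4π²)^(1/3).
μT²/4π² = 7.809×10¹⁴ × (1.061×10⁴)² / 39.48 = 2.227×10²¹ m³.
a = 1.306×10⁷ m = 13058 km.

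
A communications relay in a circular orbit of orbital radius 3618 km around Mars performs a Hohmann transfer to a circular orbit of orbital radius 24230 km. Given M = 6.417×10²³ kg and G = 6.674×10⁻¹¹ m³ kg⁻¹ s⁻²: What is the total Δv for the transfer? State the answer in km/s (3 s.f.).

Δv_total ≈ 1.75 km/s

μ = GM = 6.674×10⁻¹¹ × 6.417×10²³ = 4.283×10¹³ m³/s².
r₁ = 3618 km = 3.618×10⁶ m.
r₂ = 24230 km = 2.423×10⁷ m.
Transfer ellipse a_t = (r₁ + r₂)/2 = 1.392×10⁷ m.
At r₁: circular v_c1 = √(μ/r₁) = 3441 m/s; transfer-periapsis v_p = √[μ(2/r₁ − 1/a_t)] = 4539 m/s.
Δv₁ = v_p − v_c1 = 1098 m/s.
At r₂: circular v_c2 = √(μ/r₂) = 1329 m/s; transfer-apoapsis v_a = √[μ(2/r₂ − 1/a_t)] = 677.7 m/s.
Δv₂ = v_c2 − v_a = 651.8 m/s.
Total Δv = Δv₁ + Δv₂ = 1750 m/s = 1.750 km/s.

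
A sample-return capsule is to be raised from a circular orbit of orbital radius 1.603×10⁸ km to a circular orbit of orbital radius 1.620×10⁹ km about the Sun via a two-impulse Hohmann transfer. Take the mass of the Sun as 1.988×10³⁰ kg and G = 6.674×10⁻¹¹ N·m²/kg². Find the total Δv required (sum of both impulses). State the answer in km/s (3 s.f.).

Δv_total ≈ 15.3 km/s

μ = GM = 6.674×10⁻¹¹ × 1.988×10³⁰ = 1.327×10²⁰ m³/s².
r₁ = 1.603×10⁸ km = 1.603×10¹¹ m.
r₂ = 1.620×10⁹ km = 1.620×10¹² m.
Transfer ellipse a_t = (r₁ + r₂)/2 = 8.902×10¹¹ m.
At r₁: circular v_c1 = √(μ/r₁) = 28770 m/s; transfer-perihelion v_p = √[μ(2/r₁ − 1/a_t)] = 38810 m/s.
Δv₁ = v_p − v_c1 = 10040 m/s.
At r₂: circular v_c2 = √(μ/r₂) = 9050 m/s; transfer-aphelion v_a = √[μ(2/r₂ − 1/a_t)] = 3840 m/s.
Δv₂ = v_c2 − v_a = 5209 m/s.
Total Δv = Δv₁ + Δv₂ = 15250 m/s = 15.25 km/s.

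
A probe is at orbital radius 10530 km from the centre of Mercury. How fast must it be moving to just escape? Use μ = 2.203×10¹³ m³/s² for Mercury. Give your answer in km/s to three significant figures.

r = 10530 km = 1.053×10⁷ m.
Escape speed v_esc = √(2μ/r) = √(2 × 2.203×10¹³ / 1.053×10⁷) = √(4.184×10⁶) = 2046 m/s.
= 2.046 km/s.

v_esc ≈ 2.05 km/s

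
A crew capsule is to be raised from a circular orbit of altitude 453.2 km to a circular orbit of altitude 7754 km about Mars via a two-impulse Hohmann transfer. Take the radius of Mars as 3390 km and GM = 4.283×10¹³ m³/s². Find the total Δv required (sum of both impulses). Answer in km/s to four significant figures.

r₁ = 3390 + 453.2 = 3843.2 km = 3.8432×10⁶ m.
r₂ = 3390 + 7754 = 11144 km = 1.1144×10⁷ m.
Transfer ellipse a_t = (r₁ + r₂)/2 = 7.494×10⁶ m.
At r₁: circular v_c1 = √(μ/r₁) = 3338 m/s; transfer-periapsis v_p = √[μ(2/r₁ − 1/a_t)] = 4071 m/s.
Δv₁ = v_p − v_c1 = 732.7 m/s.
At r₂: circular v_c2 = √(μ/r₂) = 1960 m/s; transfer-apoapsis v_a = √[μ(2/r₂ − 1/a_t)] = 1404 m/s.
Δv₂ = v_c2 − v_a = 556.5 m/s.
Total Δv = Δv₁ + Δv₂ = 1289 m/s = 1.289 km/s.

Δv_total ≈ 1.289 km/s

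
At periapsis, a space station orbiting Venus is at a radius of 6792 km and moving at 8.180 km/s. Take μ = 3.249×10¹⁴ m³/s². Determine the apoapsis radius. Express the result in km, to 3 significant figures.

apoapsis radius ≈ 15800 km

r_p = 6.792×10⁶ m.
Specific energy ε = v²/2 − μ/r = -1.438×10⁷ J/kg, so a = −μ/(2ε) = 1.130×10⁷ m.
The apsides satisfy r_p + r_a = 2a, so the apoapsis radius is 2a − r_p = 1.580×10⁷ m = 15803 km.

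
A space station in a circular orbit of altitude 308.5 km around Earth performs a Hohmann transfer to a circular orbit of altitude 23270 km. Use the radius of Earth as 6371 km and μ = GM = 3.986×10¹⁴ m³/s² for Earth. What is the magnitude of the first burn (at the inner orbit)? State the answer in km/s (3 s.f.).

r₁ = 6371 + 308.5 = 6679.5 km = 6.6795×10⁶ m.
r₂ = 6371 + 23270 = 29641 km = 2.9641×10⁷ m.
Transfer ellipse a_t = (r₁ + r₂)/2 = 1.816×10⁷ m.
At r₁: circular v_c1 = √(μ/r₁) = 7725 m/s; transfer-perigee v_p = √[μ(2/r₁ − 1/a_t)] = 9869 m/s.
Δv₁ = v_p − v_c1 = 2144 m/s.
= 2.144 km/s.

Δv ≈ 2.14 km/s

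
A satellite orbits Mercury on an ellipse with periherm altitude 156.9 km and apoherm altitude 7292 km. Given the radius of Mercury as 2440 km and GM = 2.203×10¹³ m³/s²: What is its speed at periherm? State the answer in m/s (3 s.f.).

r_p = 2440 + 156.9 = 2596.9 km = 2.5969×10⁶ m.
r_a = 2440 + 7292 = 9732.0 km = 9.7320×10⁶ m.
Semi-major axis a = (r_p + r_a)/2 = 6164.4 km = 6.164×10⁶ m.
Vis-viva: v² = μ(2/r − 1/a) = 2.203×10¹³ × (7.701×10⁻⁷ − 1.622×10⁻⁷) = 1.339×10⁷ m²/s².
v = 3660 m/s.

v ≈ 3660 m/s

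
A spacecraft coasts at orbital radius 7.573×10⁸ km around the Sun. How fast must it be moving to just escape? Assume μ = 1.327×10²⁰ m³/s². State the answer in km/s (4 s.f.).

v_esc ≈ 18.72 km/s

r = 7.573×10⁸ km = 7.573×10¹¹ m.
Escape speed v_esc = √(2μ/r) = √(2 × 1.327×10²⁰ / 7.573×10¹¹) = √(3.505×10⁸) = 18720 m/s.
= 18.72 km/s.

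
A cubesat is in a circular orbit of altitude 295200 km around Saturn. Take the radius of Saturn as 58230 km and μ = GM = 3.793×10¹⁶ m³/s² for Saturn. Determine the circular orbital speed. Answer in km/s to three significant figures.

v ≈ 10.4 km/s

r = 58230 + 295200 = 353430 km = 3.5343×10⁸ m.
For a circular orbit v = √(μ/r) = √(3.793×10¹⁶ / 3.534×10⁸) = √(1.073×10⁸) = 10360 m/s.
That is 10.36 km/s.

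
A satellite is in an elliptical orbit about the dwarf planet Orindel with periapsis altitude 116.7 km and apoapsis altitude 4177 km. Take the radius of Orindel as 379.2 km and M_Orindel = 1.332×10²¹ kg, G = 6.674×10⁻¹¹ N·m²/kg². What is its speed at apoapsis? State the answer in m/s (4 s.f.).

μ = GM = 6.674×10⁻¹¹ × 1.332×10²¹ = 8.890×10¹⁰ m³/s².
r_p = 379.2 + 116.7 = 495.90 km = 4.9590×10⁵ m.
r_a = 379.2 + 4177 = 4556.2 km = 4.5562×10⁶ m.
Semi-major axis a = (r_p + r_a)/2 = 2526.0 km = 2.526×10⁶ m.
Vis-viva: v² = μ(2/r − 1/a) = 8.890×10¹⁰ × (4.390×10⁻⁷ − 3.959×10⁻⁷) = 3.830×10³ m²/s².
v = 61.89 m/s.

v ≈ 61.89 m/s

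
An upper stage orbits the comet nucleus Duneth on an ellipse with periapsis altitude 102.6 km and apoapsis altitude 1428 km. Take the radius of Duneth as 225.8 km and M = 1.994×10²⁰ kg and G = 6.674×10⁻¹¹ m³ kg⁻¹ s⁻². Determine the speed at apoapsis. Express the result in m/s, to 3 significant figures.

μ = GM = 6.674×10⁻¹¹ × 1.994×10²⁰ = 1.331×10¹⁰ m³/s².
r_p = 225.8 + 102.6 = 328.40 km = 3.2840×10⁵ m.
r_a = 225.8 + 1428 = 1653.8 km = 1.6538×10⁶ m.
Semi-major axis a = (r_p + r_a)/2 = 991.10 km = 9.911×10⁵ m.
Vis-viva: v² = μ(2/r − 1/a) = 1.331×10¹⁰ × (1.209×10⁻⁶ − 1.009×10⁻⁶) = 2.666×10³ m²/s².
v = 51.64 m/s.

v ≈ 51.6 m/s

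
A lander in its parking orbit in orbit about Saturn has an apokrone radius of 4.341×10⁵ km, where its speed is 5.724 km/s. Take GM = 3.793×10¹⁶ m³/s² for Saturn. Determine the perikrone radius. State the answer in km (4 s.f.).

r_a = 4.341×10⁸ m.
Specific energy ε = v²/2 − μ/r = -7.099×10⁷ J/kg, so a = −μ/(2ε) = 2.671×10⁸ m.
The apsides satisfy r_p + r_a = 2a, so the perikrone radius is 2a − r_a = 1.002×10⁸ m = 1.0017×10⁵ km.

perikrone radius ≈ 1.002×10⁵ km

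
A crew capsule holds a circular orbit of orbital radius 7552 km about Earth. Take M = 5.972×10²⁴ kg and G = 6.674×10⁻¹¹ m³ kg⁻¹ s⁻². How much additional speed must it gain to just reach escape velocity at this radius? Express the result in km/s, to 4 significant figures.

μ = GM = 6.674×10⁻¹¹ × 5.972×10²⁴ = 3.986×10¹⁴ m³/s².
r = 7552 km = 7.552×10⁶ m.
Circular speed v_c = √(μ/r) = 7265 m/s.
Escape speed v_esc = √(2μ/r) = √2 × v_c = 10270 m/s.
Δv = v_esc − v_c = 3009 m/s = 3.009 km/s.

Δv ≈ 3.009 km/s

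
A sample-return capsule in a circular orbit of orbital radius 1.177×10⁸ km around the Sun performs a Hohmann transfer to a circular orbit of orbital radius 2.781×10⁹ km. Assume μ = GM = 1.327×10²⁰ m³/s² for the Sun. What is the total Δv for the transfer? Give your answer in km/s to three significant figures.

r₁ = 1.177×10⁸ km = 1.177×10¹¹ m.
r₂ = 2.781×10⁹ km = 2.781×10¹² m.
Transfer ellipse a_t = (r₁ + r₂)/2 = 1.449×10¹² m.
At r₁: circular v_c1 = √(μ/r₁) = 33580 m/s; transfer-perihelion v_p = √[μ(2/r₁ − 1/a_t)] = 46510 m/s.
Δv₁ = v_p − v_c1 = 12930 m/s.
At r₂: circular v_c2 = √(μ/r₂) = 6908 m/s; transfer-aphelion v_a = √[μ(2/r₂ − 1/a_t)] = 1969 m/s.
Δv₂ = v_c2 − v_a = 4939 m/s.
Total Δv = Δv₁ + Δv₂ = 17870 m/s = 17.87 km/s.

Δv_total ≈ 17.9 km/s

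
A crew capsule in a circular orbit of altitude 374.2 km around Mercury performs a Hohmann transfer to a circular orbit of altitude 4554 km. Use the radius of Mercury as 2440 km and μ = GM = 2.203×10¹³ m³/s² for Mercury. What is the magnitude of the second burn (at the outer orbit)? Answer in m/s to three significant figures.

r₁ = 2440 + 374.2 = 2814.2 km = 2.8142×10⁶ m.
r₂ = 2440 + 4554 = 6994.0 km = 6.9940×10⁶ m.
Transfer ellipse a_t = (r₁ + r₂)/2 = 4.904×10⁶ m.
At r₁: circular v_c1 = √(μ/r₁) = 2798 m/s; transfer-periherm v_p = √[μ(2/r₁ − 1/a_t)] = 3341 m/s.
At r₂: circular v_c2 = √(μ/r₂) = 1775 m/s; transfer-apoherm v_a = √[μ(2/r₂ − 1/a_t)] = 1344 m/s.
Δv₂ = v_c2 − v_a = 430.3 m/s.

Δv ≈ 430 m/s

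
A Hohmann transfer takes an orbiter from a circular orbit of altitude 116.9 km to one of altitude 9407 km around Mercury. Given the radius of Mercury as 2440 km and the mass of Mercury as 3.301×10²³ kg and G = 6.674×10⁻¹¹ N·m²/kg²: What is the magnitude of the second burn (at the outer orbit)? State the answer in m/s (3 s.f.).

Δv ≈ 551 m/s

μ = GM = 6.674×10⁻¹¹ × 3.301×10²³ = 2.203×10¹³ m³/s².
r₁ = 2440 + 116.9 = 2556.9 km = 2.5569×10⁶ m.
r₂ = 2440 + 9407 = 11847 km = 1.1847×10⁷ m.
Transfer ellipse a_t = (r₁ + r₂)/2 = 7.202×10⁶ m.
At r₁: circular v_c1 = √(μ/r₁) = 2935 m/s; transfer-periherm v_p = √[μ(2/r₁ − 1/a_t)] = 3765 m/s.
At r₂: circular v_c2 = √(μ/r₂) = 1364 m/s; transfer-apoherm v_a = √[μ(2/r₂ − 1/a_t)] = 812.5 m/s.
Δv₂ = v_c2 − v_a = 551.1 m/s.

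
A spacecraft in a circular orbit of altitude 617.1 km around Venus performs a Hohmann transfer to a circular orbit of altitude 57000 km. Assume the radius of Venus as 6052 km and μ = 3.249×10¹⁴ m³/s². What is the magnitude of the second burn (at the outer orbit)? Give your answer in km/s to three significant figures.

Δv ≈ 1.28 km/s

r₁ = 6052 + 617.1 = 6669.1 km = 6.6691×10⁶ m.
r₂ = 6052 + 57000 = 63052 km = 6.3052×10⁷ m.
Transfer ellipse a_t = (r₁ + r₂)/2 = 3.486×10⁷ m.
At r₁: circular v_c1 = √(μ/r₁) = 6980 m/s; transfer-periapsis v_p = √[μ(2/r₁ − 1/a_t)] = 9387 m/s.
At r₂: circular v_c2 = √(μ/r₂) = 2270 m/s; transfer-apoapsis v_a = √[μ(2/r₂ − 1/a_t)] = 992.9 m/s.
Δv₂ = v_c2 − v_a = 1277 m/s.
= 1.277 km/s.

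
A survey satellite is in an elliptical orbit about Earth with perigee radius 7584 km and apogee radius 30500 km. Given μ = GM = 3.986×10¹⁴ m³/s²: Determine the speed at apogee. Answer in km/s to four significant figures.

Semi-major axis a = (r_p + r_a)/2 = 19042 km = 1.904×10⁷ m.
Vis-viva: v² = μ(2/r − 1/a) = 3.986×10¹⁴ × (6.557×10⁻⁸ − 5.252×10⁻⁸) = 5.205×10⁶ m²/s².
v = 2281 m/s = 2.281 km/s.

v ≈ 2.281 km/s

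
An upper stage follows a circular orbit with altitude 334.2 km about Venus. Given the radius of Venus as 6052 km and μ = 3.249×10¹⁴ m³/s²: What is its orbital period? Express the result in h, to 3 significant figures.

r = 6052 + 334.2 = 6386.2 km = 6.3862×10⁶ m.
Kepler's third law: T = 2π√(r³/μ) = 2π√((6.386×10⁶)³ / 3.249×10¹⁴).
r³/μ = 8.016×10⁵ s², so T = 2π × 8.953×10² = 5.626×10³ s.
Converting: 5.626×10³ s ÷ 3600 = 1.563 h.

T ≈ 1.56 h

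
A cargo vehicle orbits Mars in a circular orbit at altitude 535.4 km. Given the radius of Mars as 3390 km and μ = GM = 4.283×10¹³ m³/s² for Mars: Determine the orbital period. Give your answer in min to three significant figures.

r = 3390 + 535.4 = 3925.4 km = 3.9254×10⁶ m.
Kepler's third law: T = 2π√(r³/μ) = 2π√((3.925×10⁶)³ / 4.283×10¹³).
r³/μ = 1.412×10⁶ s², so T = 2π × 1.188×10³ = 7.467×10³ s.
Converting: 7.467×10³ s ÷ 60.00 = 124.4 min.

T ≈ 124 min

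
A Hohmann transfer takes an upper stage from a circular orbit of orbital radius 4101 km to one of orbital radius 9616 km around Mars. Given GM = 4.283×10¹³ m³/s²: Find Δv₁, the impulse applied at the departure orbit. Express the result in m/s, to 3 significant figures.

r₁ = 4101 km = 4.101×10⁶ m.
r₂ = 9616 km = 9.616×10⁶ m.
Transfer ellipse a_t = (r₁ + r₂)/2 = 6.858×10⁶ m.
At r₁: circular v_c1 = √(μ/r₁) = 3232 m/s; transfer-periapsis v_p = √[μ(2/r₁ − 1/a_t)] = 3827 m/s.
Δv₁ = v_p − v_c1 = 594.9 m/s.

Δv ≈ 595 m/s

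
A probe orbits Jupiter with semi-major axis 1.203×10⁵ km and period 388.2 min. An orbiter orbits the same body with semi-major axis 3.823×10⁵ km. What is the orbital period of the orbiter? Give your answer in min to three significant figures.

T₂ ≈ 2200 min

Kepler's third law: T² ∝ a³, so T₂ = T₁ (a₂/a₁)^(3/2).
a₂/a₁ = 3.178, (a₂/a₁)^(3/2) = 5.665.
T₂ = 388.2 × 5.665 = 2199 min.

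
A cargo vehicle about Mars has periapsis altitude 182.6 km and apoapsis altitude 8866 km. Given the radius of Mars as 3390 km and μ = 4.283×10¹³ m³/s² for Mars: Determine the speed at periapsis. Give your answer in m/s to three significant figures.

r_p = 3390 + 182.6 = 3572.6 km = 3.5726×10⁶ m.
r_a = 3390 + 8866 = 12256 km = 1.2256×10⁷ m.
Semi-major axis a = (r_p + r_a)/2 = 7914.3 km = 7.914×10⁶ m.
Vis-viva: v² = μ(2/r − 1/a) = 4.283×10¹³ × (5.598×10⁻⁷ − 1.264×10⁻⁷) = 1.857×10⁷ m²/s².
v = 4309 m/s.

v ≈ 4310 m/s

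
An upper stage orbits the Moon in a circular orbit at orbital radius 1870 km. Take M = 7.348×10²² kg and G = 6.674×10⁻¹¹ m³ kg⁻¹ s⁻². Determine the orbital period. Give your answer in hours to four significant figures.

μ = GM = 6.674×10⁻¹¹ × 7.348×10²² = 4.904×10¹² m³/s².
r = 1870 km = 1.870×10⁶ m.
Kepler's third law: T = 2π√(r³/μ) = 2π√((1.870×10⁶)³ / 4.904×10¹²).
r³/μ = 1.333×10⁶ s², so T = 2π × 1.155×10³ = 7.255×10³ s.
Converting: 7.255×10³ s ÷ 3600 = 2.015 hours.

T ≈ 2.015 hours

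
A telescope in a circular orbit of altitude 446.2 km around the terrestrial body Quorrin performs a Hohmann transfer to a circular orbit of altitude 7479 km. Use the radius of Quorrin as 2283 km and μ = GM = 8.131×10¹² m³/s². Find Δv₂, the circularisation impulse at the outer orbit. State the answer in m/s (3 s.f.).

r₁ = 2283 + 446.2 = 2729.2 km = 2.7292×10⁶ m.
r₂ = 2283 + 7479 = 9762.0 km = 9.7620×10⁶ m.
Transfer ellipse a_t = (r₁ + r₂)/2 = 6.246×10⁶ m.
At r₁: circular v_c1 = √(μ/r₁) = 1726 m/s; transfer-periapsis v_p = √[μ(2/r₁ − 1/a_t)] = 2158 m/s.
At r₂: circular v_c2 = √(μ/r₂) = 912.6 m/s; transfer-apoapsis v_a = √[μ(2/r₂ − 1/a_t)] = 603.3 m/s.
Δv₂ = v_c2 − v_a = 309.3 m/s.

Δv ≈ 309 m/s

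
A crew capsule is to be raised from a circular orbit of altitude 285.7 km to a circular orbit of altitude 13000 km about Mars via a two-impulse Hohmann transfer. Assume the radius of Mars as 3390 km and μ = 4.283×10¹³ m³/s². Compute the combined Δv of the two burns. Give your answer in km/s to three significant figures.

r₁ = 3390 + 285.7 = 3675.7 km = 3.6757×10⁶ m.
r₂ = 3390 + 13000 = 16390 km = 1.6390×10⁷ m.
Transfer ellipse a_t = (r₁ + r₂)/2 = 1.003×10⁷ m.
At r₁: circular v_c1 = √(μ/r₁) = 3414 m/s; transfer-periapsis v_p = √[μ(2/r₁ − 1/a_t)] = 4363 m/s.
Δv₁ = v_p − v_c1 = 949.4 m/s.
At r₂: circular v_c2 = √(μ/r₂) = 1617 m/s; transfer-apoapsis v_a = √[μ(2/r₂ − 1/a_t)] = 978.5 m/s.
Δv₂ = v_c2 − v_a = 638.1 m/s.
Total Δv = Δv₁ + Δv₂ = 1588 m/s = 1.588 km/s.

Δv_total ≈ 1.59 km/s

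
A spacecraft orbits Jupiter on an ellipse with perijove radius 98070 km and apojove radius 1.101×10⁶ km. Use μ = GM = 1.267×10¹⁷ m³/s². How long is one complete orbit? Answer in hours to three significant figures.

Semi-major axis a = (r_p + r_a)/2 = (98070 + 1.1010×10⁶)/2 = 5.9954×10⁵ km = 5.995×10⁸ m.
By Kepler's third law T = 2π√(a³/μ) = 2π × 4.124×10⁴ = 2.591×10⁵ s.
= 71.98 hours.

T ≈ 72.0 hours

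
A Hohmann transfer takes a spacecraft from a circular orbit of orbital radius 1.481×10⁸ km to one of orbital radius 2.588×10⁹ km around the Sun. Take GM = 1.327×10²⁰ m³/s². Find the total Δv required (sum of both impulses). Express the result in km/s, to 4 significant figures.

Δv_total ≈ 16.04 km/s

r₁ = 1.481×10⁸ km = 1.481×10¹¹ m.
r₂ = 2.588×10⁹ km = 2.588×10¹² m.
Transfer ellipse a_t = (r₁ + r₂)/2 = 1.368×10¹² m.
At r₁: circular v_c1 = √(μ/r₁) = 29930 m/s; transfer-perihelion v_p = √[μ(2/r₁ − 1/a_t)] = 41170 m/s.
Δv₁ = v_p − v_c1 = 11240 m/s.
At r₂: circular v_c2 = √(μ/r₂) = 7161 m/s; transfer-aphelion v_a = √[μ(2/r₂ − 1/a_t)] = 2356 m/s.
Δv₂ = v_c2 − v_a = 4805 m/s.
Total Δv = Δv₁ + Δv₂ = 16040 m/s = 16.04 km/s.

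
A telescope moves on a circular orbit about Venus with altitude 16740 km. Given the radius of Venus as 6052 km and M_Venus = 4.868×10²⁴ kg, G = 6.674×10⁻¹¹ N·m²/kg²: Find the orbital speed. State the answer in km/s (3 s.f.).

v ≈ 3.78 km/s

μ = GM = 6.674×10⁻¹¹ × 4.868×10²⁴ = 3.249×10¹⁴ m³/s².
r = 6052 + 16740 = 22792 km = 2.2792×10⁷ m.
For a circular orbit v = √(μ/r) = √(3.249×10¹⁴ / 2.279×10⁷) = √(1.425×10⁷) = 3776 m/s.
That is 3.776 km/s.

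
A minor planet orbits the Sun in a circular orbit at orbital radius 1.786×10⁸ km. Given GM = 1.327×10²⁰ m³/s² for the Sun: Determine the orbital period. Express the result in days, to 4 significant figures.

r = 1.786×10⁸ km = 1.786×10¹¹ m.
Kepler's third law: T = 2π√(r³/μ) = 2π√((1.786×10¹¹)³ / 1.327×10²⁰).
r³/μ = 4.293×10¹³ s², so T = 2π × 6.552×10⁶ = 4.117×10⁷ s.
Converting: 4.117×10⁷ s ÷ 86400 = 476.5 days.

T ≈ 476.5 days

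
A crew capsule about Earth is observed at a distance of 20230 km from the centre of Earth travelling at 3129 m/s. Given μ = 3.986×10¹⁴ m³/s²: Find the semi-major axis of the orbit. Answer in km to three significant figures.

r = 2.023×10⁷ m.
Specific orbital energy ε = v²/2 − μ/r = (3129)²/2 − 3.986×10¹⁴/2.023×10⁷ = -1.481×10⁷ J/kg.
Since ε = −μ/(2a), a = −μ/(2ε) = 1.346×10⁷ m = 13459 km.

a ≈ 13500 km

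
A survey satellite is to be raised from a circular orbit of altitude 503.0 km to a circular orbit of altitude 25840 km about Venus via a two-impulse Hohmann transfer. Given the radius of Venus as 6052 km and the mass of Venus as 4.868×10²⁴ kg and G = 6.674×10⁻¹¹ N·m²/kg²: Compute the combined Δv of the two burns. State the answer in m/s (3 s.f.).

Δv_total ≈ 3360 m/s

μ = GM = 6.674×10⁻¹¹ × 4.868×10²⁴ = 3.249×10¹⁴ m³/s².
r₁ = 6052 + 503.0 = 6555.0 km = 6.5550×10⁶ m.
r₂ = 6052 + 25840 = 31892 km = 3.1892×10⁷ m.
Transfer ellipse a_t = (r₁ + r₂)/2 = 1.922×10⁷ m.
At r₁: circular v_c1 = √(μ/r₁) = 7040 m/s; transfer-periapsis v_p = √[μ(2/r₁ − 1/a_t)] = 9068 m/s.
Δv₁ = v_p − v_c1 = 2028 m/s.
At r₂: circular v_c2 = √(μ/r₂) = 3192 m/s; transfer-apoapsis v_a = √[μ(2/r₂ − 1/a_t)] = 1864 m/s.
Δv₂ = v_c2 − v_a = 1328 m/s.
Total Δv = Δv₁ + Δv₂ = 3356 m/s.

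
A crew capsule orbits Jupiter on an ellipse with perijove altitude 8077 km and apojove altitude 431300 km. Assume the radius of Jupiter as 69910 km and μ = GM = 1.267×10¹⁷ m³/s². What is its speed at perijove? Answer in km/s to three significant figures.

r_p = 69910 + 8077 = 77987 km = 7.7987×10⁷ m.
r_a = 69910 + 431300 = 501210 km = 5.0121×10⁸ m.
Semi-major axis a = (r_p + r_a)/2 = 2.8960×10⁵ km = 2.896×10⁸ m.
Vis-viva: v² = μ(2/r − 1/a) = 1.267×10¹⁷ × (2.565×10⁻⁸ − 3.453×10⁻⁹) = 2.812×10⁹ m²/s².
v = 53030 m/s = 53.03 km/s.

v ≈ 53.0 km/s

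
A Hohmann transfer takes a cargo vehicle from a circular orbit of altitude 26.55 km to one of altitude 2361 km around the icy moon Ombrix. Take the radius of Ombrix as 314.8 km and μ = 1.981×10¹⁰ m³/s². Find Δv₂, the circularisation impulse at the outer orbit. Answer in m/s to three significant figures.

Δv ≈ 45.1 m/s

r₁ = 314.8 + 26.55 = 341.35 km = 3.4135×10⁵ m.
r₂ = 314.8 + 2361 = 2675.8 km = 2.6758×10⁶ m.
Transfer ellipse a_t = (r₁ + r₂)/2 = 1.509×10⁶ m.
At r₁: circular v_c1 = √(μ/r₁) = 240.9 m/s; transfer-periapsis v_p = √[μ(2/r₁ − 1/a_t)] = 320.8 m/s.
At r₂: circular v_c2 = √(μ/r₂) = 86.04 m/s; transfer-apoapsis v_a = √[μ(2/r₂ − 1/a_t)] = 40.93 m/s.
Δv₂ = v_c2 − v_a = 45.11 m/s.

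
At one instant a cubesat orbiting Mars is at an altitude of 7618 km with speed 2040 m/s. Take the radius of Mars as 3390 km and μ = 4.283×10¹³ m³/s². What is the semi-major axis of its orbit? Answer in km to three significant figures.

r = 3390 + 7618 = 11008 km = 1.101×10⁷ m.
Specific orbital energy ε = v²/2 − μ/r = (2040)²/2 − 4.283×10¹³/1.101×10⁷ = -1.810×10⁶ J/kg.
Since ε = −μ/(2a), a = −μ/(2ε) = 1.183×10⁷ m = 11831 km.

a ≈ 11800 km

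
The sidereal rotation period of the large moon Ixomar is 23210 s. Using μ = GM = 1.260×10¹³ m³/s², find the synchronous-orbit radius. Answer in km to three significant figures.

r_sync ≈ 5560 km

A synchronous orbit has period T, so by Kepler's third law a = (μT²/4π²)^(1/3).
μT²/4π² = 1.260×10¹³ × (2.321×10⁴)² / 39.48 = 1.719×10²⁰ m³.
a = 5.561×10⁶ m = 5560.6 km.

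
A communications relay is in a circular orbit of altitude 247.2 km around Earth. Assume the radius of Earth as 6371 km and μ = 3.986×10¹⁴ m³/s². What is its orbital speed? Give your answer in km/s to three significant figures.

r = 6371 + 247.2 = 6618.2 km = 6.6182×10⁶ m.
For a circular orbit v = √(μ/r) = √(3.986×10¹⁴ / 6.618×10⁶) = √(6.023×10⁷) = 7761 m/s.
That is 7.761 km/s.

v ≈ 7.76 km/s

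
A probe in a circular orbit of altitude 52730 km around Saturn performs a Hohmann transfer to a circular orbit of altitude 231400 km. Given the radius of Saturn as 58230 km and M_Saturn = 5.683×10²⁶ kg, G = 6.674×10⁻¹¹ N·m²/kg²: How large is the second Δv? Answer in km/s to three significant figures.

Δv ≈ 2.93 km/s

μ = GM = 6.674×10⁻¹¹ × 5.683×10²⁶ = 3.793×10¹⁶ m³/s².
r₁ = 58230 + 52730 = 110960 km = 1.1096×10⁸ m.
r₂ = 58230 + 231400 = 289630 km = 2.8963×10⁸ m.
Transfer ellipse a_t = (r₁ + r₂)/2 = 2.003×10⁸ m.
At r₁: circular v_c1 = √(μ/r₁) = 18490 m/s; transfer-perikrone v_p = √[μ(2/r₁ − 1/a_t)] = 22230 m/s.
At r₂: circular v_c2 = √(μ/r₂) = 11440 m/s; transfer-apokrone v_a = √[μ(2/r₂ − 1/a_t)] = 8517 m/s.
Δv₂ = v_c2 − v_a = 2926 m/s.
= 2.926 km/s.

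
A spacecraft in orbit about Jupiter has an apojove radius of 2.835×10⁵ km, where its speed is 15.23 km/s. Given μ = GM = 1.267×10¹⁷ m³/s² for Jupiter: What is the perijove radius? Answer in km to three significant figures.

r_a = 2.835×10⁸ m.
Specific energy ε = v²/2 − μ/r = -3.309×10⁸ J/kg, so a = −μ/(2ε) = 1.914×10⁸ m.
The apsides satisfy r_p + r_a = 2a, so the perijove radius is 2a − r_a = 9.935×10⁷ m = 99352 km.

perijove radius ≈ 99400 km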